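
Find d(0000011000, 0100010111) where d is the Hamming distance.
XOR = 0100001111, count of 1s = 5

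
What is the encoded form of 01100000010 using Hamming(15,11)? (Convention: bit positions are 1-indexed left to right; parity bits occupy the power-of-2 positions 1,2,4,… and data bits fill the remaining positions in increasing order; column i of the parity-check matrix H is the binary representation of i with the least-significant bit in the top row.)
Codeword c = d · G (mod 2), d = 01100000010:
  c[0] = d·G[:,0] = (01100000010)·(11011010101) mod 2 = 0+1+0+0+0+0+0+0+0+0+0 mod 2 = 1
  c[1] = d·G[:,1] = (01100000010)·(10110110011) mod 2 = 0+0+1+0+0+0+0+0+0+1+0 mod 2 = 0
  c[2] = d·G[:,2] = (01100000010)·(10000000000) mod 2 = 0+0+0+0+0+0+0+0+0+0+0 mod 2 = 0
  c[3] = d·G[:,3] = (01100000010)·(01110001111) mod 2 = 0+1+1+0+0+0+0+0+0+1+0 mod 2 = 1
  c[4] = d·G[:,4] = (01100000010)·(01000000000) mod 2 = 0+1+0+0+0+0+0+0+0+0+0 mod 2 = 1
  c[5] = d·G[:,5] = (01100000010)·(00100000000) mod 2 = 0+0+1+0+0+0+0+0+0+0+0 mod 2 = 1
  c[6] = d·G[:,6] = (01100000010)·(00010000000) mod 2 = 0+0+0+0+0+0+0+0+0+0+0 mod 2 = 0
  c[7] = d·G[:,7] = (01100000010)·(00001111111) mod 2 = 0+0+0+0+0+0+0+0+0+1+0 mod 2 = 1
  c[8] = d·G[:,8] = (01100000010)·(00001000000) mod 2 = 0+0+0+0+0+0+0+0+0+0+0 mod 2 = 0
  c[9] = d·G[:,9] = (01100000010)·(00000100000) mod 2 = 0+0+0+0+0+0+0+0+0+0+0 mod 2 = 0
  c[10] = d·G[:,10] = (01100000010)·(00000010000) mod 2 = 0+0+0+0+0+0+0+0+0+0+0 mod 2 = 0
  c[11] = d·G[:,11] = (01100000010)·(00000001000) mod 2 = 0+0+0+0+0+0+0+0+0+0+0 mod 2 = 0
  c[12] = d·G[:,12] = (01100000010)·(00000000100) mod 2 = 0+0+0+0+0+0+0+0+0+0+0 mod 2 = 0
  c[13] = d·G[:,13] = (01100000010)·(00000000010) mod 2 = 0+0+0+0+0+0+0+0+0+1+0 mod 2 = 1
  c[14] = d·G[:,14] = (01100000010)·(00000000001) mod 2 = 0+0+0+0+0+0+0+0+0+0+0 mod 2 = 0
Codeword = 100111010000010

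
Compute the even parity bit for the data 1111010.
Sum of data bits: 1+1+1+1+0+1+0 = 5.
5 mod 2 = 1, so parity bit = 1.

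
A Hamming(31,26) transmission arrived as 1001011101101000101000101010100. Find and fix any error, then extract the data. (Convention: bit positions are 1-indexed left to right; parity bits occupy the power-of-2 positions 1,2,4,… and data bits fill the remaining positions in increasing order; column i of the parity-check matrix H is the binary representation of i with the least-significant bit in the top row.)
Syndrome s = H · r^T (mod 2), r = 1001011101101000101000101010100:
  s[0] = (1010101010101010101010101010101)·(1001011101101000101000101010100) mod 2 = 1+0+0+0+0+0+1+0+0+0+1+0+1+0+0+0+1+0+1+0+0+0+1+0+1+0+1+0+1+0+0 mod 2 = 0
  s[1] = (0110011001100110011001100110011)·(1001011101101000101000101010100) mod 2 = 0+0+0+0+0+1+1+0+0+1+1+0+0+0+0+0+0+0+1+0+0+0+1+0+0+0+1+0+0+0+0 mod 2 = 1
  s[2] = (0001111000011110000111100001111)·(1001011101101000101000101010100) mod 2 = 0+0+0+1+0+1+1+0+0+0+0+0+1+0+0+0+0+0+0+0+0+0+1+0+0+0+0+0+1+0+0 mod 2 = 0
  s[3] = (0000000111111110000000011111111)·(1001011101101000101000101010100) mod 2 = 0+0+0+0+0+0+0+1+0+1+1+0+1+0+0+0+0+0+0+0+0+0+0+0+1+0+1+0+1+0+0 mod 2 = 1
  s[4] = (0000000000000001111111111111111)·(1001011101101000101000101010100) mod 2 = 0+0+0+0+0+0+0+0+0+0+0+0+0+0+0+0+1+0+1+0+0+0+1+0+1+0+1+0+1+0+0 mod 2 = 0
Syndrome = 01010
Column 10 of H equals this syndrome → error at bit 10 (1-indexed).
Flip bit 10: 1001011101101000101000101010100 → 1001011100101000101000101010100
Extract data bits at positions {3,5,6,7,9,10,11,12,13,14,15,17,18,19,20,21,22,23,24,25,26,27,28,29,30,31}: 00110010100101000101010100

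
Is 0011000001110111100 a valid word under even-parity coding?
Sum of all bits: 0+0+1+1+0+0+0+0+0+1+1+1+0+1+1+1+1+0+0 = 9; 9 mod 2 = 1. Result is 1 → parity error detected.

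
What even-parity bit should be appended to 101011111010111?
Sum of data bits: 1+0+1+0+1+1+1+1+1+0+1+0+1+1+1 = 11.
11 mod 2 = 1, so parity bit = 1.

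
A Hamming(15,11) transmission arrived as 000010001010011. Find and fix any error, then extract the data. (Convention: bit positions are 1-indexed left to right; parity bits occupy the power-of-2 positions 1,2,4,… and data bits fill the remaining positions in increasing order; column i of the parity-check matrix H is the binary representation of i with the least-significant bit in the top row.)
Syndrome s = H · r^T (mod 2), r = 000010001010011:
  s[0] = (101010101010101)·(000010001010011) mod 2 = 0+0+0+0+1+0+0+0+1+0+1+0+0+0+1 mod 2 = 0
  s[1] = (011001100110011)·(000010001010011) mod 2 = 0+0+0+0+0+0+0+0+0+0+1+0+0+1+1 mod 2 = 1
  s[2] = (000111100001111)·(000010001010011) mod 2 = 0+0+0+0+1+0+0+0+0+0+0+0+0+1+1 mod 2 = 1
  s[3] = (000000011111111)·(000010001010011) mod 2 = 0+0+0+0+0+0+0+0+1+0+1+0+0+1+1 mod 2 = 0
Syndrome = 0110
Column 6 of H equals this syndrome → error at bit 6 (1-indexed).
Flip bit 6: 000010001010011 → 000011001010011
Extract data bits at positions {3,5,6,7,9,10,11,12,13,14,15}: 01101010011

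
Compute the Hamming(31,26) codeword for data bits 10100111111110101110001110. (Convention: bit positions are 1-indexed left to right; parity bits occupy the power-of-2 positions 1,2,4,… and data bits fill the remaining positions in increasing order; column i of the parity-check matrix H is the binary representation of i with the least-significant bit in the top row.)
Codeword c = d · G (mod 2), d = 10100111111110101110001110:
  c[0] = d·G[:,0] = (10100111111110101110001110)·(11011010101101010101010101) mod 2 = 1+0+0+0+0+0+1+0+1+0+1+1+0+0+0+0+0+1+0+0+0+0+0+1+0+0 mod 2 = 1
  c[1] = d·G[:,1] = (10100111111110101110001110)·(10110110011011001100110011) mod 2 = 1+0+1+0+0+1+1+0+0+1+1+0+1+0+0+0+1+1+0+0+0+0+0+0+1+0 mod 2 = 0
  c[2] = d·G[:,2] = (10100111111110101110001110)·(10000000000000000000000000) mod 2 = 1+0+0+0+0+0+0+0+0+0+0+0+0+0+0+0+0+0+0+0+0+0+0+0+0+0 mod 2 = 1
  c[3] = d·G[:,3] = (10100111111110101110001110)·(01110001111000111100001111) mod 2 = 0+0+1+0+0+0+0+1+1+1+1+0+0+0+1+0+1+1+0+0+0+0+1+1+1+0 mod 2 = 1
  c[4] = d·G[:,4] = (10100111111110101110001110)·(01000000000000000000000000) mod 2 = 0+0+0+0+0+0+0+0+0+0+0+0+0+0+0+0+0+0+0+0+0+0+0+0+0+0 mod 2 = 0
  c[5] = d·G[:,5] = (10100111111110101110001110)·(00100000000000000000000000) mod 2 = 0+0+1+0+0+0+0+0+0+0+0+0+0+0+0+0+0+0+0+0+0+0+0+0+0+0 mod 2 = 1
  c[6] = d·G[:,6] = (10100111111110101110001110)·(00010000000000000000000000) mod 2 = 0+0+0+0+0+0+0+0+0+0+0+0+0+0+0+0+0+0+0+0+0+0+0+0+0+0 mod 2 = 0
  c[7] = d·G[:,7] = (10100111111110101110001110)·(00001111111000000011111111) mod 2 = 0+0+0+0+0+1+1+1+1+1+1+0+0+0+0+0+0+0+1+0+0+0+1+1+1+0 mod 2 = 0
  c[8] = d·G[:,8] = (10100111111110101110001110)·(00001000000000000000000000) mod 2 = 0+0+0+0+0+0+0+0+0+0+0+0+0+0+0+0+0+0+0+0+0+0+0+0+0+0 mod 2 = 0
  c[9] = d·G[:,9] = (10100111111110101110001110)·(00000100000000000000000000) mod 2 = 0+0+0+0+0+1+0+0+0+0+0+0+0+0+0+0+0+0+0+0+0+0+0+0+0+0 mod 2 = 1
  c[10] = d·G[:,10] = (10100111111110101110001110)·(00000010000000000000000000) mod 2 = 0+0+0+0+0+0+1+0+0+0+0+0+0+0+0+0+0+0+0+0+0+0+0+0+0+0 mod 2 = 1
  c[11] = d·G[:,11] = (10100111111110101110001110)·(00000001000000000000000000) mod 2 = 0+0+0+0+0+0+0+1+0+0+0+0+0+0+0+0+0+0+0+0+0+0+0+0+0+0 mod 2 = 1
  c[12] = d·G[:,12] = (10100111111110101110001110)·(00000000100000000000000000) mod 2 = 0+0+0+0+0+0+0+0+1+0+0+0+0+0+0+0+0+0+0+0+0+0+0+0+0+0 mod 2 = 1
  c[13] = d·G[:,13] = (10100111111110101110001110)·(00000000010000000000000000) mod 2 = 0+0+0+0+0+0+0+0+0+1+0+0+0+0+0+0+0+0+0+0+0+0+0+0+0+0 mod 2 = 1
  c[14] = d·G[:,14] = (10100111111110101110001110)·(00000000001000000000000000) mod 2 = 0+0+0+0+0+0+0+0+0+0+1+0+0+0+0+0+0+0+0+0+0+0+0+0+0+0 mod 2 = 1
  c[15] = d·G[:,15] = (10100111111110101110001110)·(00000000000111111111111111) mod 2 = 0+0+0+0+0+0+0+0+0+0+0+1+1+0+1+0+1+1+1+0+0+0+1+1+1+0 mod 2 = 1
  c[16] = d·G[:,16] = (10100111111110101110001110)·(00000000000100000000000000) mod 2 = 0+0+0+0+0+0+0+0+0+0+0+1+0+0+0+0+0+0+0+0+0+0+0+0+0+0 mod 2 = 1
  c[17] = d·G[:,17] = (10100111111110101110001110)·(00000000000010000000000000) mod 2 = 0+0+0+0+0+0+0+0+0+0+0+0+1+0+0+0+0+0+0+0+0+0+0+0+0+0 mod 2 = 1
  c[18] = d·G[:,18] = (10100111111110101110001110)·(00000000000001000000000000) mod 2 = 0+0+0+0+0+0+0+0+0+0+0+0+0+0+0+0+0+0+0+0+0+0+0+0+0+0 mod 2 = 0
  c[19] = d·G[:,19] = (10100111111110101110001110)·(00000000000000100000000000) mod 2 = 0+0+0+0+0+0+0+0+0+0+0+0+0+0+1+0+0+0+0+0+0+0+0+0+0+0 mod 2 = 1
  c[20] = d·G[:,20] = (10100111111110101110001110)·(00000000000000010000000000) mod 2 = 0+0+0+0+0+0+0+0+0+0+0+0+0+0+0+0+0+0+0+0+0+0+0+0+0+0 mod 2 = 0
  c[21] = d·G[:,21] = (10100111111110101110001110)·(00000000000000001000000000) mod 2 = 0+0+0+0+0+0+0+0+0+0+0+0+0+0+0+0+1+0+0+0+0+0+0+0+0+0 mod 2 = 1
  c[22] = d·G[:,22] = (10100111111110101110001110)·(00000000000000000100000000) mod 2 = 0+0+0+0+0+0+0+0+0+0+0+0+0+0+0+0+0+1+0+0+0+0+0+0+0+0 mod 2 = 1
  c[23] = d·G[:,23] = (10100111111110101110001110)·(00000000000000000010000000) mod 2 = 0+0+0+0+0+0+0+0+0+0+0+0+0+0+0+0+0+0+1+0+0+0+0+0+0+0 mod 2 = 1
  c[24] = d·G[:,24] = (10100111111110101110001110)·(00000000000000000001000000) mod 2 = 0+0+0+0+0+0+0+0+0+0+0+0+0+0+0+0+0+0+0+0+0+0+0+0+0+0 mod 2 = 0
  c[25] = d·G[:,25] = (10100111111110101110001110)·(00000000000000000000100000) mod 2 = 0+0+0+0+0+0+0+0+0+0+0+0+0+0+0+0+0+0+0+0+0+0+0+0+0+0 mod 2 = 0
  c[26] = d·G[:,26] = (10100111111110101110001110)·(00000000000000000000010000) mod 2 = 0+0+0+0+0+0+0+0+0+0+0+0+0+0+0+0+0+0+0+0+0+0+0+0+0+0 mod 2 = 0
  c[27] = d·G[:,27] = (10100111111110101110001110)·(00000000000000000000001000) mod 2 = 0+0+0+0+0+0+0+0+0+0+0+0+0+0+0+0+0+0+0+0+0+0+1+0+0+0 mod 2 = 1
  c[28] = d·G[:,28] = (10100111111110101110001110)·(00000000000000000000000100) mod 2 = 0+0+0+0+0+0+0+0+0+0+0+0+0+0+0+0+0+0+0+0+0+0+0+1+0+0 mod 2 = 1
  c[29] = d·G[:,29] = (10100111111110101110001110)·(00000000000000000000000010) mod 2 = 0+0+0+0+0+0+0+0+0+0+0+0+0+0+0+0+0+0+0+0+0+0+0+0+1+0 mod 2 = 1
  c[30] = d·G[:,30] = (10100111111110101110001110)·(00000000000000000000000001) mod 2 = 0+0+0+0+0+0+0+0+0+0+0+0+0+0+0+0+0+0+0+0+0+0+0+0+0+0 mod 2 = 0
Codeword = 1011010001111111110101110001110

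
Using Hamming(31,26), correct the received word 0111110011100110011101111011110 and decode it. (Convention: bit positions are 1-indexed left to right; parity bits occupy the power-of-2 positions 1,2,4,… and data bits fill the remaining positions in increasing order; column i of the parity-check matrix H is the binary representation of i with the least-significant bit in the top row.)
Syndrome s = H · r^T (mod 2), r = 0111110011100110011101111011110:
  s[0] = (1010101010101010101010101010101)·(0111110011100110011101111011110) mod 2 = 0+0+1+0+1+0+0+0+1+0+1+0+0+0+1+0+0+0+1+0+0+0+1+0+1+0+1+0+1+0+0 mod 2 = 0
  s[1] = (0110011001100110011001100110011)·(0111110011100110011101111011110) mod 2 = 0+1+1+0+0+1+0+0+0+1+1+0+0+1+1+0+0+1+1+0+0+1+1+0+0+0+1+0+0+1+0 mod 2 = 1
  s[2] = (0001111000011110000111100001111)·(0111110011100110011101111011110) mod 2 = 0+0+0+1+1+1+0+0+0+0+0+0+0+1+1+0+0+0+0+1+0+1+1+0+0+0+0+1+1+1+0 mod 2 = 1
  s[3] = (0000000111111110000000011111111)·(0111110011100110011101111011110) mod 2 = 0+0+0+0+0+0+0+0+1+1+1+0+0+1+1+0+0+0+0+0+0+0+0+1+1+0+1+1+1+1+0 mod 2 = 1
  s[4] = (0000000000000001111111111111111)·(0111110011100110011101111011110) mod 2 = 0+0+0+0+0+0+0+0+0+0+0+0+0+0+0+0+0+1+1+1+0+1+1+1+1+0+1+1+1+1+0 mod 2 = 1
Syndrome = 01111
Column 30 of H equals this syndrome → error at bit 30 (1-indexed).
Flip bit 30: 0111110011100110011101111011110 → 0111110011100110011101111011100
Extract data bits at positions {3,5,6,7,9,10,11,12,13,14,15,17,18,19,20,21,22,23,24,25,26,27,28,29,30,31}: 11101110011011101111011100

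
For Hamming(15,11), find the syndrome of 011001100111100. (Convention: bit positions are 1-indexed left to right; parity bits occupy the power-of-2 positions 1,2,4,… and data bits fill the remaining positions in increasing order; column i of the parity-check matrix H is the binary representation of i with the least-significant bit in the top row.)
Syndrome s = H · r^T (mod 2), r = 011001100111100:
  s[0] = (101010101010101)·(011001100111100) mod 2 = 0+0+1+0+0+0+1+0+0+0+1+0+1+0+0 mod 2 = 0
  s[1] = (011001100110011)·(011001100111100) mod 2 = 0+1+1+0+0+1+1+0+0+1+1+0+0+0+0 mod 2 = 0
  s[2] = (000111100001111)·(011001100111100) mod 2 = 0+0+0+0+0+1+1+0+0+0+0+1+1+0+0 mod 2 = 0
  s[3] = (000000011111111)·(011001100111100) mod 2 = 0+0+0+0+0+0+0+0+0+1+1+1+1+0+0 mod 2 = 0
Syndrome = 0000
s = 0: no error detected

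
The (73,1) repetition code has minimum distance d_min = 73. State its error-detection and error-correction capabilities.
Detection only: up to d_min − 1 = 72 errors.
Correction: up to ⌊(d_min − 1)/2⌋ = ⌊72/2⌋ = 36 errors.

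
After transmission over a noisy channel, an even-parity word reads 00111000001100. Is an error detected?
Sum of received bits: 0+0+1+1+1+0+0+0+0+0+1+1+0+0 = 5; 5 mod 2 = 1. Result is 1 ≠ 0 → error detected.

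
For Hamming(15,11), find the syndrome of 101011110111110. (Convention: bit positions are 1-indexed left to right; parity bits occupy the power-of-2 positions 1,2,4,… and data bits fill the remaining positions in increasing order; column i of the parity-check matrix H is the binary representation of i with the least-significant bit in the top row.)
Syndrome s = H · r^T (mod 2), r = 101011110111110:
  s[0] = (101010101010101)·(101011110111110) mod 2 = 1+0+1+0+1+0+1+0+0+0+1+0+1+0+0 mod 2 = 0
  s[1] = (011001100110011)·(101011110111110) mod 2 = 0+0+1+0+0+1+1+0+0+1+1+0+0+1+0 mod 2 = 0
  s[2] = (000111100001111)·(101011110111110) mod 2 = 0+0+0+0+1+1+1+0+0+0+0+1+1+1+0 mod 2 = 0
  s[3] = (000000011111111)·(101011110111110) mod 2 = 0+0+0+0+0+0+0+1+0+1+1+1+1+1+0 mod 2 = 0
Syndrome = 0000
s = 0: no error detected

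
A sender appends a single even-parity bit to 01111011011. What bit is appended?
Sum of data bits: 0+1+1+1+1+0+1+1+0+1+1 = 8.
8 mod 2 = 0, so parity bit = 0.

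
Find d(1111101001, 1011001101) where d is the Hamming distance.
XOR = 0100100100, count of 1s = 3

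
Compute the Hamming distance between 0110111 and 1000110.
XOR = 1110001, count of 1s = 4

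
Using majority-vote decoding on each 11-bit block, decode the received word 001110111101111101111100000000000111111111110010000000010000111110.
Split into 11-bit blocks and majority-vote each:
  block 1 = 00111011110: 7 ones, 4 zeros → 1
  block 2 = 11111011111: 10 ones, 1 zeros → 1
  block 3 = 00000000000: 0 ones, 11 zeros → 0
  block 4 = 11111111111: 11 ones, 0 zeros → 1
  block 5 = 00100000000: 1 ones, 10 zeros → 0
  block 6 = 10000111110: 6 ones, 5 zeros → 1
Decoded = 110101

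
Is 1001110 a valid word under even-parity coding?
Sum of all bits: 1+0+0+1+1+1+0 = 4; 4 mod 2 = 0. Result is 0 → valid parity.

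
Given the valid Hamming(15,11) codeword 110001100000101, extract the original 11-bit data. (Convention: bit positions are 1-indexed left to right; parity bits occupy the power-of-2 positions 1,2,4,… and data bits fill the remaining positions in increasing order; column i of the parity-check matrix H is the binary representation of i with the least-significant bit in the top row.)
Parity bits occupy power-of-2 positions; data bits are at positions {3,5,6,7,9,10,11,12,13,14,15} (1-indexed).
Extract: c[3]=0 c[5]=0 c[6]=1 c[7]=1 c[9]=0 c[10]=0 c[11]=0 c[12]=0 c[13]=1 c[14]=0 c[15]=1
Data = 00110000101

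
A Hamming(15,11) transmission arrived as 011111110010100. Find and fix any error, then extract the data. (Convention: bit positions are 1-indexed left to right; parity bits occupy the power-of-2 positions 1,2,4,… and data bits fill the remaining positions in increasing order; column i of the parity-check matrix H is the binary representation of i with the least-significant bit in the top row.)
Syndrome s = H · r^T (mod 2), r = 011111110010100:
  s[0] = (101010101010101)·(011111110010100) mod 2 = 0+0+1+0+1+0+1+0+0+0+1+0+1+0+0 mod 2 = 1
  s[1] = (011001100110011)·(011111110010100) mod 2 = 0+1+1+0+0+1+1+0+0+0+1+0+0+0+0 mod 2 = 1
  s[2] = (000111100001111)·(011111110010100) mod 2 = 0+0+0+1+1+1+1+0+0+0+0+0+1+0+0 mod 2 = 1
  s[3] = (000000011111111)·(011111110010100) mod 2 = 0+0+0+0+0+0+0+1+0+0+1+0+1+0+0 mod 2 = 1
Syndrome = 1111
Column 15 of H equals this syndrome → error at bit 15 (1-indexed).
Flip bit 15: 011111110010100 → 011111110010101
Extract data bits at positions {3,5,6,7,9,10,11,12,13,14,15}: 11110010101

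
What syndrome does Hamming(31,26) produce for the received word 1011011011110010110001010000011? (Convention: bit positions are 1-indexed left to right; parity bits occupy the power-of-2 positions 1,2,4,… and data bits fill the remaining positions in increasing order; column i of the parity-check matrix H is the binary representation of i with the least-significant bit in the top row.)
Syndrome s = H · r^T (mod 2), r = 1011011011110010110001010000011:
  s[0] = (1010101010101010101010101010101)·(1011011011110010110001010000011) mod 2 = 1+0+1+0+0+0+1+0+1+0+1+0+0+0+1+0+1+0+0+0+0+0+0+0+0+0+0+0+0+0+1 mod 2 = 0
  s[1] = (0110011001100110011001100110011)·(1011011011110010110001010000011) mod 2 = 0+0+1+0+0+1+1+0+0+1+1+0+0+0+1+0+0+1+0+0+0+1+0+0+0+0+0+0+0+1+1 mod 2 = 0
  s[2] = (0001111000011110000111100001111)·(1011011011110010110001010000011) mod 2 = 0+0+0+1+0+1+1+0+0+0+0+1+0+0+1+0+0+0+0+0+0+1+0+0+0+0+0+0+0+1+1 mod 2 = 0
  s[3] = (0000000111111110000000011111111)·(1011011011110010110001010000011) mod 2 = 0+0+0+0+0+0+0+0+1+1+1+1+0+0+1+0+0+0+0+0+0+0+0+1+0+0+0+0+0+1+1 mod 2 = 0
  s[4] = (0000000000000001111111111111111)·(1011011011110010110001010000011) mod 2 = 0+0+0+0+0+0+0+0+0+0+0+0+0+0+0+0+1+1+0+0+0+1+0+1+0+0+0+0+0+1+1 mod 2 = 0
Syndrome = 00000
s = 0: no error detected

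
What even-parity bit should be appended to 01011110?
Sum of data bits: 0+1+0+1+1+1+1+0 = 5.
5 mod 2 = 1, so parity bit = 1.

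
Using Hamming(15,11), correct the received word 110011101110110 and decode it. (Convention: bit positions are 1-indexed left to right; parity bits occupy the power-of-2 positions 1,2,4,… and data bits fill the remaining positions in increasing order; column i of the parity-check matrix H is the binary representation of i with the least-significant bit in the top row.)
Syndrome s = H · r^T (mod 2), r = 110011101110110:
  s[0] = (101010101010101)·(110011101110110) mod 2 = 1+0+0+0+1+0+1+0+1+0+1+0+1+0+0 mod 2 = 0
  s[1] = (011001100110011)·(110011101110110) mod 2 = 0+1+0+0+0+1+1+0+0+1+1+0+0+1+0 mod 2 = 0
  s[2] = (000111100001111)·(110011101110110) mod 2 = 0+0+0+0+1+1+1+0+0+0+0+0+1+1+0 mod 2 = 1
  s[3] = (000000011111111)·(110011101110110) mod 2 = 0+0+0+0+0+0+0+0+1+1+1+0+1+1+0 mod 2 = 1
Syndrome = 0011
Column 12 of H equals this syndrome → error at bit 12 (1-indexed).
Flip bit 12: 110011101110110 → 110011101111110
Extract data bits at positions {3,5,6,7,9,10,11,12,13,14,15}: 01111111110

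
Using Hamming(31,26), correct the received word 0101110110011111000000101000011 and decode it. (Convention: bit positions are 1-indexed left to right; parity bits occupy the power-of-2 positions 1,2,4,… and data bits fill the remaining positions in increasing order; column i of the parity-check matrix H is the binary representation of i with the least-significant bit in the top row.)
Syndrome s = H · r^T (mod 2), r = 0101110110011111000000101000011:
  s[0] = (1010101010101010101010101010101)·(0101110110011111000000101000011) mod 2 = 0+0+0+0+1+0+0+0+1+0+0+0+1+0+1+0+0+0+0+0+0+0+1+0+1+0+0+0+0+0+1 mod 2 = 1
  s[1] = (0110011001100110011001100110011)·(0101110110011111000000101000011) mod 2 = 0+1+0+0+0+1+0+0+0+0+0+0+0+1+1+0+0+0+0+0+0+0+1+0+0+0+0+0+0+1+1 mod 2 = 1
  s[2] = (0001111000011110000111100001111)·(0101110110011111000000101000011) mod 2 = 0+0+0+1+1+1+0+0+0+0+0+1+1+1+1+0+0+0+0+0+0+0+1+0+0+0+0+0+0+1+1 mod 2 = 0
  s[3] = (0000000111111110000000011111111)·(0101110110011111000000101000011) mod 2 = 0+0+0+0+0+0+0+1+1+0+0+1+1+1+1+0+0+0+0+0+0+0+0+0+1+0+0+0+0+1+1 mod 2 = 1
  s[4] = (0000000000000001111111111111111)·(0101110110011111000000101000011) mod 2 = 0+0+0+0+0+0+0+0+0+0+0+0+0+0+0+1+0+0+0+0+0+0+1+0+1+0+0+0+0+1+1 mod 2 = 1
Syndrome = 11011
Column 27 of H equals this syndrome → error at bit 27 (1-indexed).
Flip bit 27: 0101110110011111000000101000011 → 0101110110011111000000101010011
Extract data bits at positions {3,5,6,7,9,10,11,12,13,14,15,17,18,19,20,21,22,23,24,25,26,27,28,29,30,31}: 01101001111000000101010011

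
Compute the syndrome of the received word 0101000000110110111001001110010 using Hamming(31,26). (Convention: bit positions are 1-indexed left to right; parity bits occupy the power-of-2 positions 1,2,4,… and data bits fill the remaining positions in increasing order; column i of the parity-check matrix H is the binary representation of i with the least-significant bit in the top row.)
Syndrome s = H · r^T (mod 2), r = 0101000000110110111001001110010:
  s[0] = (1010101010101010101010101010101)·(0101000000110110111001001110010) mod 2 = 0+0+0+0+0+0+0+0+0+0+1+0+0+0+1+0+1+0+1+0+0+0+0+0+1+0+1+0+0+0+0 mod 2 = 0
  s[1] = (0110011001100110011001100110011)·(0101000000110110111001001110010) mod 2 = 0+1+0+0+0+0+0+0+0+0+1+0+0+1+1+0+0+1+1+0+0+1+0+0+0+1+1+0+0+1+0 mod 2 = 0
  s[2] = (0001111000011110000111100001111)·(0101000000110110111001001110010) mod 2 = 0+0+0+1+0+0+0+0+0+0+0+1+0+1+1+0+0+0+0+0+0+1+0+0+0+0+0+0+0+1+0 mod 2 = 0
  s[3] = (0000000111111110000000011111111)·(0101000000110110111001001110010) mod 2 = 0+0+0+0+0+0+0+0+0+0+1+1+0+1+1+0+0+0+0+0+0+0+0+0+1+1+1+0+0+1+0 mod 2 = 0
  s[4] = (0000000000000001111111111111111)·(0101000000110110111001001110010) mod 2 = 0+0+0+0+0+0+0+0+0+0+0+0+0+0+0+0+1+1+1+0+0+1+0+0+1+1+1+0+0+1+0 mod 2 = 0
Syndrome = 00000
s = 0: no error detected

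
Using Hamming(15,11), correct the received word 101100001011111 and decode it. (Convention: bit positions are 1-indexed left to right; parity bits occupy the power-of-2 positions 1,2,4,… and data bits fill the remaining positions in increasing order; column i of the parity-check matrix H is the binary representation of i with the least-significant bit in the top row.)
Syndrome s = H · r^T (mod 2), r = 101100001011111:
  s[0] = (101010101010101)·(101100001011111) mod 2 = 1+0+1+0+0+0+0+0+1+0+1+0+1+0+1 mod 2 = 0
  s[1] = (011001100110011)·(101100001011111) mod 2 = 0+0+1+0+0+0+0+0+0+0+1+0+0+1+1 mod 2 = 0
  s[2] = (000111100001111)·(101100001011111) mod 2 = 0+0+0+1+0+0+0+0+0+0+0+1+1+1+1 mod 2 = 1
  s[3] = (000000011111111)·(101100001011111) mod 2 = 0+0+0+0+0+0+0+0+1+0+1+1+1+1+1 mod 2 = 0
Syndrome = 0010
Column 4 of H equals this syndrome → error at bit 4 (1-indexed).
Flip bit 4: 101100001011111 → 101000001011111
Extract data bits at positions {3,5,6,7,9,10,11,12,13,14,15}: 10001011111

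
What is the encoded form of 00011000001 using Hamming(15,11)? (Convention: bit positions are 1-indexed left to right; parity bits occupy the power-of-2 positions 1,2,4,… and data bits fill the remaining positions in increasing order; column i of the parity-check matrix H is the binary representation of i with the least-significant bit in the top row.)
Codeword c = d · G (mod 2), d = 00011000001:
  c[0] = d·G[:,0] = (00011000001)·(11011010101) mod 2 = 0+0+0+1+1+0+0+0+0+0+1 mod 2 = 1
  c[1] = d·G[:,1] = (00011000001)·(10110110011) mod 2 = 0+0+0+1+0+0+0+0+0+0+1 mod 2 = 0
  c[2] = d·G[:,2] = (00011000001)·(10000000000) mod 2 = 0+0+0+0+0+0+0+0+0+0+0 mod 2 = 0
  c[3] = d·G[:,3] = (00011000001)·(01110001111) mod 2 = 0+0+0+1+0+0+0+0+0+0+1 mod 2 = 0
  c[4] = d·G[:,4] = (00011000001)·(01000000000) mod 2 = 0+0+0+0+0+0+0+0+0+0+0 mod 2 = 0
  c[5] = d·G[:,5] = (00011000001)·(00100000000) mod 2 = 0+0+0+0+0+0+0+0+0+0+0 mod 2 = 0
  c[6] = d·G[:,6] = (00011000001)·(00010000000) mod 2 = 0+0+0+1+0+0+0+0+0+0+0 mod 2 = 1
  c[7] = d·G[:,7] = (00011000001)·(00001111111) mod 2 = 0+0+0+0+1+0+0+0+0+0+1 mod 2 = 0
  c[8] = d·G[:,8] = (00011000001)·(00001000000) mod 2 = 0+0+0+0+1+0+0+0+0+0+0 mod 2 = 1
  c[9] = d·G[:,9] = (00011000001)·(00000100000) mod 2 = 0+0+0+0+0+0+0+0+0+0+0 mod 2 = 0
  c[10] = d·G[:,10] = (00011000001)·(00000010000) mod 2 = 0+0+0+0+0+0+0+0+0+0+0 mod 2 = 0
  c[11] = d·G[:,11] = (00011000001)·(00000001000) mod 2 = 0+0+0+0+0+0+0+0+0+0+0 mod 2 = 0
  c[12] = d·G[:,12] = (00011000001)·(00000000100) mod 2 = 0+0+0+0+0+0+0+0+0+0+0 mod 2 = 0
  c[13] = d·G[:,13] = (00011000001)·(00000000010) mod 2 = 0+0+0+0+0+0+0+0+0+0+0 mod 2 = 0
  c[14] = d·G[:,14] = (00011000001)·(00000000001) mod 2 = 0+0+0+0+0+0+0+0+0+0+1 mod 2 = 1
Codeword = 100000101000001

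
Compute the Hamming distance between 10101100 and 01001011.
XOR = 11100111, count of 1s = 6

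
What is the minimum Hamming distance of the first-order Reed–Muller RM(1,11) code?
d_min = 1024 (RM(1,11) has length 2048 and minimum distance 2^(m−1) = 1024).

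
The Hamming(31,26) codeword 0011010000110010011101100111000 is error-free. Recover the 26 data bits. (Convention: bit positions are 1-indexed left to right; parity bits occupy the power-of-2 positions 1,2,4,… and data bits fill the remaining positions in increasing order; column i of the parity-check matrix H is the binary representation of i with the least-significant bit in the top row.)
Parity bits occupy power-of-2 positions; data bits are at positions {3,5,6,7,9,10,11,12,13,14,15,17,18,19,20,21,22,23,24,25,26,27,28,29,30,31} (1-indexed).
Extract: c[3]=1 c[5]=0 c[6]=1 c[7]=0 c[9]=0 c[10]=0 c[11]=1 c[12]=1 c[13]=0 c[14]=0 c[15]=1 c[17]=0 c[18]=1 c[19]=1 c[20]=1 c[21]=0 c[22]=1 c[23]=1 c[24]=0 c[25]=0 c[26]=1 c[27]=1 c[28]=1 c[29]=0 c[30]=0 c[31]=0
Data = 10100011001011101100111000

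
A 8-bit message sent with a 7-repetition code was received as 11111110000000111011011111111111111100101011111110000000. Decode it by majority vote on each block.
Split into 7-bit blocks and majority-vote each:
  block 1 = 1111111: 7 ones, 0 zeros → 1
  block 2 = 0000000: 0 ones, 7 zeros → 0
  block 3 = 1110110: 5 ones, 2 zeros → 1
  block 4 = 1111111: 7 ones, 0 zeros → 1
  block 5 = 1111111: 7 ones, 0 zeros → 1
  block 6 = 1001010: 3 ones, 4 zeros → 0
  block 7 = 1111111: 7 ones, 0 zeros → 1
  block 8 = 0000000: 0 ones, 7 zeros → 0
Decoded = 10111010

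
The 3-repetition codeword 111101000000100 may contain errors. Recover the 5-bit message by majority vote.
Split into 3-bit blocks and majority-vote each:
  block 1 = 111: 3 ones, 0 zeros → 1
  block 2 = 101: 2 ones, 1 zeros → 1
  block 3 = 000: 0 ones, 3 zeros → 0
  block 4 = 000: 0 ones, 3 zeros → 0
  block 5 = 100: 1 ones, 2 zeros → 0
Decoded = 11000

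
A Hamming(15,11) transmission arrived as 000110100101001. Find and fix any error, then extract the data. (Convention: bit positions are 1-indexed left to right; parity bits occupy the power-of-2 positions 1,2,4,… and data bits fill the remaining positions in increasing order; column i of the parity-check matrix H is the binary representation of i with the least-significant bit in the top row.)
Syndrome s = H · r^T (mod 2), r = 000110100101001:
  s[0] = (101010101010101)·(000110100101001) mod 2 = 0+0+0+0+1+0+1+0+0+0+0+0+0+0+1 mod 2 = 1
  s[1] = (011001100110011)·(000110100101001) mod 2 = 0+0+0+0+0+0+1+0+0+1+0+0+0+0+1 mod 2 = 1
  s[2] = (000111100001111)·(000110100101001) mod 2 = 0+0+0+1+1+0+1+0+0+0+0+1+0+0+1 mod 2 = 1
  s[3] = (000000011111111)·(000110100101001) mod 2 = 0+0+0+0+0+0+0+0+0+1+0+1+0+0+1 mod 2 = 1
Syndrome = 1111
Column 15 of H equals this syndrome → error at bit 15 (1-indexed).
Flip bit 15: 000110100101001 → 000110100101000
Extract data bits at positions {3,5,6,7,9,10,11,12,13,14,15}: 01010101000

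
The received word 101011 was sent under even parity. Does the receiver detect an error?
Sum of received bits: 1+0+1+0+1+1 = 4; 4 mod 2 = 0. Result is 0 → no error detected.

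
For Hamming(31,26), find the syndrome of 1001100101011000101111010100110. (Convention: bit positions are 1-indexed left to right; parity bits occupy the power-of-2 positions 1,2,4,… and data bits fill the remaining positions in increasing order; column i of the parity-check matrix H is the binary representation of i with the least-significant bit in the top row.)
Syndrome s = H · r^T (mod 2), r = 1001100101011000101111010100110:
  s[0] = (1010101010101010101010101010101)·(1001100101011000101111010100110) mod 2 = 1+0+0+0+1+0+0+0+0+0+0+0+1+0+0+0+1+0+1+0+1+0+0+0+0+0+0+0+1+0+0 mod 2 = 1
  s[1] = (0110011001100110011001100110011)·(1001100101011000101111010100110) mod 2 = 0+0+0+0+0+0+0+0+0+1+0+0+0+0+0+0+0+0+1+0+0+1+0+0+0+1+0+0+0+1+0 mod 2 = 1
  s[2] = (0001111000011110000111100001111)·(1001100101011000101111010100110) mod 2 = 0+0+0+1+1+0+0+0+0+0+0+1+1+0+0+0+0+0+0+1+1+1+0+0+0+0+0+0+1+1+0 mod 2 = 1
  s[3] = (0000000111111110000000011111111)·(1001100101011000101111010100110) mod 2 = 0+0+0+0+0+0+0+1+0+1+0+1+1+0+0+0+0+0+0+0+0+0+0+1+0+1+0+0+1+1+0 mod 2 = 0
  s[4] = (0000000000000001111111111111111)·(1001100101011000101111010100110) mod 2 = 0+0+0+0+0+0+0+0+0+0+0+0+0+0+0+0+1+0+1+1+1+1+0+1+0+1+0+0+1+1+0 mod 2 = 1
Syndrome = 11101
Non-zero syndrome: error at position 23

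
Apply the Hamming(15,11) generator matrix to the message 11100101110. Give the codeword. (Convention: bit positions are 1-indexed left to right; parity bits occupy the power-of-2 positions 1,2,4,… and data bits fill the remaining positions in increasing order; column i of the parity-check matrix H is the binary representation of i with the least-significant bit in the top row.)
Codeword c = d · G (mod 2), d = 11100101110:
  c[0] = d·G[:,0] = (11100101110)·(11011010101) mod 2 = 1+1+0+0+0+0+0+0+1+0+0 mod 2 = 1
  c[1] = d·G[:,1] = (11100101110)·(10110110011) mod 2 = 1+0+1+0+0+1+0+0+0+1+0 mod 2 = 0
  c[2] = d·G[:,2] = (11100101110)·(10000000000) mod 2 = 1+0+0+0+0+0+0+0+0+0+0 mod 2 = 1
  c[3] = d·G[:,3] = (11100101110)·(01110001111) mod 2 = 0+1+1+0+0+0+0+1+1+1+0 mod 2 = 1
  c[4] = d·G[:,4] = (11100101110)·(01000000000) mod 2 = 0+1+0+0+0+0+0+0+0+0+0 mod 2 = 1
  c[5] = d·G[:,5] = (11100101110)·(00100000000) mod 2 = 0+0+1+0+0+0+0+0+0+0+0 mod 2 = 1
  c[6] = d·G[:,6] = (11100101110)·(00010000000) mod 2 = 0+0+0+0+0+0+0+0+0+0+0 mod 2 = 0
  c[7] = d·G[:,7] = (11100101110)·(00001111111) mod 2 = 0+0+0+0+0+1+0+1+1+1+0 mod 2 = 0
  c[8] = d·G[:,8] = (11100101110)·(00001000000) mod 2 = 0+0+0+0+0+0+0+0+0+0+0 mod 2 = 0
  c[9] = d·G[:,9] = (11100101110)·(00000100000) mod 2 = 0+0+0+0+0+1+0+0+0+0+0 mod 2 = 1
  c[10] = d·G[:,10] = (11100101110)·(00000010000) mod 2 = 0+0+0+0+0+0+0+0+0+0+0 mod 2 = 0
  c[11] = d·G[:,11] = (11100101110)·(00000001000) mod 2 = 0+0+0+0+0+0+0+1+0+0+0 mod 2 = 1
  c[12] = d·G[:,12] = (11100101110)·(00000000100) mod 2 = 0+0+0+0+0+0+0+0+1+0+0 mod 2 = 1
  c[13] = d·G[:,13] = (11100101110)·(00000000010) mod 2 = 0+0+0+0+0+0+0+0+0+1+0 mod 2 = 1
  c[14] = d·G[:,14] = (11100101110)·(00000000001) mod 2 = 0+0+0+0+0+0+0+0+0+0+0 mod 2 = 0
Codeword = 101111000101110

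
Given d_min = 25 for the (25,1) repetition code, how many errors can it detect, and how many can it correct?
Detection only: up to d_min − 1 = 24 errors.
Correction: up to ⌊(d_min − 1)/2⌋ = ⌊24/2⌋ = 12 errors.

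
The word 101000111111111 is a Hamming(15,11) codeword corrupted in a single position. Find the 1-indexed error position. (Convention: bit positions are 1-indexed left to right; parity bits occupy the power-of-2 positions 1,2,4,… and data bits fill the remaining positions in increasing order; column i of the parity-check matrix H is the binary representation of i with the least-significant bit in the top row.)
Syndrome s = H · r^T (mod 2), r = 101000111111111:
  s[0] = (101010101010101)·(101000111111111) mod 2 = 1+0+1+0+0+0+1+0+1+0+1+0+1+0+1 mod 2 = 1
  s[1] = (011001100110011)·(101000111111111) mod 2 = 0+0+1+0+0+0+1+0+0+1+1+0+0+1+1 mod 2 = 0
  s[2] = (000111100001111)·(101000111111111) mod 2 = 0+0+0+0+0+0+1+0+0+0+0+1+1+1+1 mod 2 = 1
  s[3] = (000000011111111)·(101000111111111) mod 2 = 0+0+0+0+0+0+0+1+1+1+1+1+1+1+1 mod 2 = 0
Syndrome = 1010
Column i of H is the binary representation of i, so the syndrome is the binary index of the flipped bit.
Read s = 1010 with s[0] as LSB: 1·2^0 + 0·2^1 + 1·2^2 + 0·2^3 = 5.
Error is at bit position 5.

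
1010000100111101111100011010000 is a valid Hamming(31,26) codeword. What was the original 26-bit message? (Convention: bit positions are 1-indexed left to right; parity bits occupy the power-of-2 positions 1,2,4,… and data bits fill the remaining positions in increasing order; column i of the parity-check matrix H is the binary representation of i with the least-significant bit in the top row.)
Parity bits occupy power-of-2 positions; data bits are at positions {3,5,6,7,9,10,11,12,13,14,15,17,18,19,20,21,22,23,24,25,26,27,28,29,30,31} (1-indexed).
Extract: c[3]=1 c[5]=0 c[6]=0 c[7]=0 c[9]=0 c[10]=0 c[11]=1 c[12]=1 c[13]=1 c[14]=1 c[15]=0 c[17]=1 c[18]=1 c[19]=1 c[20]=1 c[21]=0 c[22]=0 c[23]=0 c[24]=1 c[25]=1 c[26]=0 c[27]=1 c[28]=0 c[29]=0 c[30]=0 c[31]=0
Data = 10000011110111100011010000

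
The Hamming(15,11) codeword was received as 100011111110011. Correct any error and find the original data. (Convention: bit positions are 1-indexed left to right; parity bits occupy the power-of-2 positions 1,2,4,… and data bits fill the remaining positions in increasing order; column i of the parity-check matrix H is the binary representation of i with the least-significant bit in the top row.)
Syndrome s = H · r^T (mod 2), r = 100011111110011:
  s[0] = (101010101010101)·(100011111110011) mod 2 = 1+0+0+0+1+0+1+0+1+0+1+0+0+0+1 mod 2 = 0
  s[1] = (011001100110011)·(100011111110011) mod 2 = 0+0+0+0+0+1+1+0+0+1+1+0+0+1+1 mod 2 = 0
  s[2] = (000111100001111)·(100011111110011) mod 2 = 0+0+0+0+1+1+1+0+0+0+0+0+0+1+1 mod 2 = 1
  s[3] = (000000011111111)·(100011111110011) mod 2 = 0+0+0+0+0+0+0+1+1+1+1+0+0+1+1 mod 2 = 0
Syndrome = 0010
Column 4 of H equals this syndrome → error at bit 4 (1-indexed).
Flip bit 4: 100011111110011 → 100111111110011
Extract data bits at positions {3,5,6,7,9,10,11,12,13,14,15}: 01111110011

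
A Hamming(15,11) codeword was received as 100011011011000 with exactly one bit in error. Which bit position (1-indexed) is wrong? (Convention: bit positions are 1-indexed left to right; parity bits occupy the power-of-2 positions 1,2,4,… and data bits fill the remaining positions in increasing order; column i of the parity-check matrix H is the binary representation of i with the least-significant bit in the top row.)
Syndrome s = H · r^T (mod 2), r = 100011011011000:
  s[0] = (101010101010101)·(100011011011000) mod 2 = 1+0+0+0+1+0+0+0+1+0+1+0+0+0+0 mod 2 = 0
  s[1] = (011001100110011)·(100011011011000) mod 2 = 0+0+0+0+0+1+0+0+0+0+1+0+0+0+0 mod 2 = 0
  s[2] = (000111100001111)·(100011011011000) mod 2 = 0+0+0+0+1+1+0+0+0+0+0+1+0+0+0 mod 2 = 1
  s[3] = (000000011111111)·(100011011011000) mod 2 = 0+0+0+0+0+0+0+1+1+0+1+1+0+0+0 mod 2 = 0
Syndrome = 0010
Column i of H is the binary representation of i, so the syndrome is the binary index of the flipped bit.
Read s = 0010 with s[0] as LSB: 0·2^0 + 0·2^1 + 1·2^2 + 0·2^3 = 4.
Error is at bit position 4.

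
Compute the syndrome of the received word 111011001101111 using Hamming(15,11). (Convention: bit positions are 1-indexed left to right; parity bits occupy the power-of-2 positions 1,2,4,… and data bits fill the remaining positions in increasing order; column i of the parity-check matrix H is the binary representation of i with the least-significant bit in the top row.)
Syndrome s = H · r^T (mod 2), r = 111011001101111:
  s[0] = (101010101010101)·(111011001101111) mod 2 = 1+0+1+0+1+0+0+0+1+0+0+0+1+0+1 mod 2 = 0
  s[1] = (011001100110011)·(111011001101111) mod 2 = 0+1+1+0+0+1+0+0+0+1+0+0+0+1+1 mod 2 = 0
  s[2] = (000111100001111)·(111011001101111) mod 2 = 0+0+0+0+1+1+0+0+0+0+0+1+1+1+1 mod 2 = 0
  s[3] = (000000011111111)·(111011001101111) mod 2 = 0+0+0+0+0+0+0+0+1+1+0+1+1+1+1 mod 2 = 0
Syndrome = 0000
s = 0: no error detected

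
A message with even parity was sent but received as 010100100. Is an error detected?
Sum of received bits: 0+1+0+1+0+0+1+0+0 = 3; 3 mod 2 = 1. Result is 1 ≠ 0 → error detected.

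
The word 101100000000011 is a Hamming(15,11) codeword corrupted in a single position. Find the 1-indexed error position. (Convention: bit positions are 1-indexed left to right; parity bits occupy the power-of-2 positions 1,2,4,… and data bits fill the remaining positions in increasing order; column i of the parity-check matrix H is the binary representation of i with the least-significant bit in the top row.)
Syndrome s = H · r^T (mod 2), r = 101100000000011:
  s[0] = (101010101010101)·(101100000000011) mod 2 = 1+0+1+0+0+0+0+0+0+0+0+0+0+0+1 mod 2 = 1
  s[1] = (011001100110011)·(101100000000011) mod 2 = 0+0+1+0+0+0+0+0+0+0+0+0+0+1+1 mod 2 = 1
  s[2] = (000111100001111)·(101100000000011) mod 2 = 0+0+0+1+0+0+0+0+0+0+0+0+0+1+1 mod 2 = 1
  s[3] = (000000011111111)·(101100000000011) mod 2 = 0+0+0+0+0+0+0+0+0+0+0+0+0+1+1 mod 2 = 0
Syndrome = 1110
Column i of H is the binary representation of i, so the syndrome is the binary index of the flipped bit.
Read s = 1110 with s[0] as LSB: 1·2^0 + 1·2^1 + 1·2^2 + 0·2^3 = 7.
Error is at bit position 7.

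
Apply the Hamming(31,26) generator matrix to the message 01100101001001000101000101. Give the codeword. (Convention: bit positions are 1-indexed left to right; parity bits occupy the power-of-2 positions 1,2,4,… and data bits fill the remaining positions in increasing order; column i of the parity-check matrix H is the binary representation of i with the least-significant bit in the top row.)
Codeword c = d · G (mod 2), d = 01100101001001000101000101:
  c[0] = d·G[:,0] = (01100101001001000101000101)·(11011010101101010101010101) mod 2 = 0+1+0+0+0+0+0+0+0+0+1+0+0+1+0+0+0+1+0+1+0+0+0+1+0+1 mod 2 = 1
  c[1] = d·G[:,1] = (01100101001001000101000101)·(10110110011011001100110011) mod 2 = 0+0+1+0+0+1+0+0+0+0+1+0+0+1+0+0+0+1+0+0+0+0+0+0+0+1 mod 2 = 0
  c[2] = d·G[:,2] = (01100101001001000101000101)·(10000000000000000000000000) mod 2 = 0+0+0+0+0+0+0+0+0+0+0+0+0+0+0+0+0+0+0+0+0+0+0+0+0+0 mod 2 = 0
  c[3] = d·G[:,3] = (01100101001001000101000101)·(01110001111000111100001111) mod 2 = 0+1+1+0+0+0+0+1+0+0+1+0+0+0+0+0+0+1+0+0+0+0+0+1+0+1 mod 2 = 1
  c[4] = d·G[:,4] = (01100101001001000101000101)·(01000000000000000000000000) mod 2 = 0+1+0+0+0+0+0+0+0+0+0+0+0+0+0+0+0+0+0+0+0+0+0+0+0+0 mod 2 = 1
  c[5] = d·G[:,5] = (01100101001001000101000101)·(00100000000000000000000000) mod 2 = 0+0+1+0+0+0+0+0+0+0+0+0+0+0+0+0+0+0+0+0+0+0+0+0+0+0 mod 2 = 1
  c[6] = d·G[:,6] = (01100101001001000101000101)·(00010000000000000000000000) mod 2 = 0+0+0+0+0+0+0+0+0+0+0+0+0+0+0+0+0+0+0+0+0+0+0+0+0+0 mod 2 = 0
  c[7] = d·G[:,7] = (01100101001001000101000101)·(00001111111000000011111111) mod 2 = 0+0+0+0+0+1+0+1+0+0+1+0+0+0+0+0+0+0+0+1+0+0+0+1+0+1 mod 2 = 0
  c[8] = d·G[:,8] = (01100101001001000101000101)·(00001000000000000000000000) mod 2 = 0+0+0+0+0+0+0+0+0+0+0+0+0+0+0+0+0+0+0+0+0+0+0+0+0+0 mod 2 = 0
  c[9] = d·G[:,9] = (01100101001001000101000101)·(00000100000000000000000000) mod 2 = 0+0+0+0+0+1+0+0+0+0+0+0+0+0+0+0+0+0+0+0+0+0+0+0+0+0 mod 2 = 1
  c[10] = d·G[:,10] = (01100101001001000101000101)·(00000010000000000000000000) mod 2 = 0+0+0+0+0+0+0+0+0+0+0+0+0+0+0+0+0+0+0+0+0+0+0+0+0+0 mod 2 = 0
  c[11] = d·G[:,11] = (01100101001001000101000101)·(00000001000000000000000000) mod 2 = 0+0+0+0+0+0+0+1+0+0+0+0+0+0+0+0+0+0+0+0+0+0+0+0+0+0 mod 2 = 1
  c[12] = d·G[:,12] = (01100101001001000101000101)·(00000000100000000000000000) mod 2 = 0+0+0+0+0+0+0+0+0+0+0+0+0+0+0+0+0+0+0+0+0+0+0+0+0+0 mod 2 = 0
  c[13] = d·G[:,13] = (01100101001001000101000101)·(00000000010000000000000000) mod 2 = 0+0+0+0+0+0+0+0+0+0+0+0+0+0+0+0+0+0+0+0+0+0+0+0+0+0 mod 2 = 0
  c[14] = d·G[:,14] = (01100101001001000101000101)·(00000000001000000000000000) mod 2 = 0+0+0+0+0+0+0+0+0+0+1+0+0+0+0+0+0+0+0+0+0+0+0+0+0+0 mod 2 = 1
  c[15] = d·G[:,15] = (01100101001001000101000101)·(00000000000111111111111111) mod 2 = 0+0+0+0+0+0+0+0+0+0+0+0+0+1+0+0+0+1+0+1+0+0+0+1+0+1 mod 2 = 1
  c[16] = d·G[:,16] = (01100101001001000101000101)·(00000000000100000000000000) mod 2 = 0+0+0+0+0+0+0+0+0+0+0+0+0+0+0+0+0+0+0+0+0+0+0+0+0+0 mod 2 = 0
  c[17] = d·G[:,17] = (01100101001001000101000101)·(00000000000010000000000000) mod 2 = 0+0+0+0+0+0+0+0+0+0+0+0+0+0+0+0+0+0+0+0+0+0+0+0+0+0 mod 2 = 0
  c[18] = d·G[:,18] = (01100101001001000101000101)·(00000000000001000000000000) mod 2 = 0+0+0+0+0+0+0+0+0+0+0+0+0+1+0+0+0+0+0+0+0+0+0+0+0+0 mod 2 = 1
  c[19] = d·G[:,19] = (01100101001001000101000101)·(00000000000000100000000000) mod 2 = 0+0+0+0+0+0+0+0+0+0+0+0+0+0+0+0+0+0+0+0+0+0+0+0+0+0 mod 2 = 0
  c[20] = d·G[:,20] = (01100101001001000101000101)·(00000000000000010000000000) mod 2 = 0+0+0+0+0+0+0+0+0+0+0+0+0+0+0+0+0+0+0+0+0+0+0+0+0+0 mod 2 = 0
  c[21] = d·G[:,21] = (01100101001001000101000101)·(00000000000000001000000000) mod 2 = 0+0+0+0+0+0+0+0+0+0+0+0+0+0+0+0+0+0+0+0+0+0+0+0+0+0 mod 2 = 0
  c[22] = d·G[:,22] = (01100101001001000101000101)·(00000000000000000100000000) mod 2 = 0+0+0+0+0+0+0+0+0+0+0+0+0+0+0+0+0+1+0+0+0+0+0+0+0+0 mod 2 = 1
  c[23] = d·G[:,23] = (01100101001001000101000101)·(00000000000000000010000000) mod 2 = 0+0+0+0+0+0+0+0+0+0+0+0+0+0+0+0+0+0+0+0+0+0+0+0+0+0 mod 2 = 0
  c[24] = d·G[:,24] = (01100101001001000101000101)·(00000000000000000001000000) mod 2 = 0+0+0+0+0+0+0+0+0+0+0+0+0+0+0+0+0+0+0+1+0+0+0+0+0+0 mod 2 = 1
  c[25] = d·G[:,25] = (01100101001001000101000101)·(00000000000000000000100000) mod 2 = 0+0+0+0+0+0+0+0+0+0+0+0+0+0+0+0+0+0+0+0+0+0+0+0+0+0 mod 2 = 0
  c[26] = d·G[:,26] = (01100101001001000101000101)·(00000000000000000000010000) mod 2 = 0+0+0+0+0+0+0+0+0+0+0+0+0+0+0+0+0+0+0+0+0+0+0+0+0+0 mod 2 = 0
  c[27] = d·G[:,27] = (01100101001001000101000101)·(00000000000000000000001000) mod 2 = 0+0+0+0+0+0+0+0+0+0+0+0+0+0+0+0+0+0+0+0+0+0+0+0+0+0 mod 2 = 0
  c[28] = d·G[:,28] = (01100101001001000101000101)·(00000000000000000000000100) mod 2 = 0+0+0+0+0+0+0+0+0+0+0+0+0+0+0+0+0+0+0+0+0+0+0+1+0+0 mod 2 = 1
  c[29] = d·G[:,29] = (01100101001001000101000101)·(00000000000000000000000010) mod 2 = 0+0+0+0+0+0+0+0+0+0+0+0+0+0+0+0+0+0+0+0+0+0+0+0+0+0 mod 2 = 0
  c[30] = d·G[:,30] = (01100101001001000101000101)·(00000000000000000000000001) mod 2 = 0+0+0+0+0+0+0+0+0+0+0+0+0+0+0+0+0+0+0+0+0+0+0+0+0+1 mod 2 = 1
Codeword = 1001110001010011001000101000101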